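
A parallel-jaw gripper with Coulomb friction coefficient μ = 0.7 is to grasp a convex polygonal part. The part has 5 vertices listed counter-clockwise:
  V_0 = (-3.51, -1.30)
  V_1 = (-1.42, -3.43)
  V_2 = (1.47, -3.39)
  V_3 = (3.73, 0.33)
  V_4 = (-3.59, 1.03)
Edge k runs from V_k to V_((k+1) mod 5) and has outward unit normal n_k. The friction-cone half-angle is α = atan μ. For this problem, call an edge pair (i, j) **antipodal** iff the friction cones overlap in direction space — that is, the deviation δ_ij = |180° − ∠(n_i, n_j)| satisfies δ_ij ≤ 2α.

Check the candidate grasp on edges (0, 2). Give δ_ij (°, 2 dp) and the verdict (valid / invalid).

α = atan 0.7 = 34.99°;  2α = 69.98°
edge 0: e_0 = (+2.09, -2.13);  n_0 = (-0.7138, -0.7004)
edge 2: e_2 = (+2.26, +3.72);  n_2 = (+0.8546, -0.5192)
∠(n_0, n_2) = 104.26°
δ = |180° − 104.26°| = 75.74°
75.74° > 2α = 69.98°  →  invalid

δ = 75.74°, invalid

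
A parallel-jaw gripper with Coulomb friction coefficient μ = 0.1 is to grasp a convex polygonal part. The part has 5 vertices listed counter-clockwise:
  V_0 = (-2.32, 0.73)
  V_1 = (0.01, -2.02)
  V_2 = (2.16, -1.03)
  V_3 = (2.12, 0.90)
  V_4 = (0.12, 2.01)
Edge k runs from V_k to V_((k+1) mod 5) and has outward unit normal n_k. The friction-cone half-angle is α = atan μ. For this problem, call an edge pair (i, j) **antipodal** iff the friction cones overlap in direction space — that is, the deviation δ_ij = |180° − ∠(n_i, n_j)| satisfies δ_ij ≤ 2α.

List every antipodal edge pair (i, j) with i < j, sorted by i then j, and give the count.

count = 1; pairs: (1,4)

α = atan 0.1 = 5.71°;  2α = 11.42°
n_0 = (-0.7630, -0.6464)
n_1 = (+0.4183, -0.9083)
n_2 = (+0.9998, +0.0207)
n_3 = (+0.4853, +0.8744)
n_4 = (-0.4645, +0.8855)
  (0,1): δ = 105.55°  ·
  (0,2): δ = 39.09°  ·
  (0,3): δ = 20.70°  ·
  (0,4): δ = 77.41°  ·
  (1,2): δ = 113.54°  ·
  (1,3): δ = 53.75°  ·
  (1,4): δ = 2.96°  ✓
  (2,3): δ = 120.22°  ·
  (2,4): δ = 63.51°  ·
  (3,4): δ = 123.29°  ·
antipodal pairs: 1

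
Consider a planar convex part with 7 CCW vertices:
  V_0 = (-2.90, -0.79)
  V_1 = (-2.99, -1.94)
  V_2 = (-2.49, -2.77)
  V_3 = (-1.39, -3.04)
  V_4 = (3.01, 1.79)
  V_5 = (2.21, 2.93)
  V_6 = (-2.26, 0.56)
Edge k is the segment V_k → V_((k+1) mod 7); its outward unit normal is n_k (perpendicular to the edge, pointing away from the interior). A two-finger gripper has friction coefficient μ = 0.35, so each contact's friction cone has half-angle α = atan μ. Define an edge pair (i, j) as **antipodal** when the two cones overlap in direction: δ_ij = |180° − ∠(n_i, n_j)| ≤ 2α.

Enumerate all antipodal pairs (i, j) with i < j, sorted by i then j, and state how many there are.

α = atan 0.35 = 19.29°;  2α = 38.58°
n_0 = (-0.9970, +0.0780)
n_1 = (-0.8566, -0.5160)
n_2 = (-0.2384, -0.9712)
n_3 = (+0.7392, -0.6734)
n_4 = (+0.8186, +0.5744)
n_5 = (-0.4684, +0.8835)
n_6 = (-0.9036, +0.4284)
  (0,1): δ = 144.46°  ·
  (0,2): δ = 99.32°  ·
  (0,3): δ = 37.86°  ✓
  (0,4): δ = 39.53°  ·
  (0,5): δ = 122.41°  ·
  (0,6): δ = 159.11°  ·
  (1,2): δ = 134.86°  ·
  (1,3): δ = 73.40°  ·
  (1,4): δ = 3.99°  ✓
  (1,5): δ = 86.87°  ·
  (1,6): δ = 123.57°  ·
  (2,3): δ = 118.54°  ·
  (2,4): δ = 41.15°  ·
  (2,5): δ = 41.72°  ·
  (2,6): δ = 78.43°  ·
  (3,4): δ = 102.61°  ·
  (3,5): δ = 19.73°  ✓
  (3,6): δ = 16.97°  ✓
  (4,5): δ = 97.13°  ·
  (4,6): δ = 60.42°  ·
  (5,6): δ = 143.30°  ·
antipodal pairs: 4

count = 4; pairs: (0,3), (1,4), (3,5), (3,6)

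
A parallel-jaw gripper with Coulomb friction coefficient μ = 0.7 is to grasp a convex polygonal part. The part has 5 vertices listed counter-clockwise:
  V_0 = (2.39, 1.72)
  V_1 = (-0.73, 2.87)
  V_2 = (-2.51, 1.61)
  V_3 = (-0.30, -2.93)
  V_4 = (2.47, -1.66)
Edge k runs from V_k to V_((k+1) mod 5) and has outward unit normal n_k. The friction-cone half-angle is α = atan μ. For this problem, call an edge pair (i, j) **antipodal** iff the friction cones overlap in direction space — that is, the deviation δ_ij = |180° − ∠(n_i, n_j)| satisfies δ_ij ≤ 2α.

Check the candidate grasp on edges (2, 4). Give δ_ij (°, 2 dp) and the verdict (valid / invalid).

α = atan 0.7 = 34.99°;  2α = 69.98°
edge 2: e_2 = (+2.21, -4.54);  n_2 = (-0.8991, -0.4377)
edge 4: e_4 = (-0.08, +3.38);  n_4 = (+0.9997, +0.0237)
∠(n_2, n_4) = 155.40°
δ = |180° − 155.40°| = 24.60°
24.60° ≤ 2α = 69.98°  →  valid

δ = 24.60°, valid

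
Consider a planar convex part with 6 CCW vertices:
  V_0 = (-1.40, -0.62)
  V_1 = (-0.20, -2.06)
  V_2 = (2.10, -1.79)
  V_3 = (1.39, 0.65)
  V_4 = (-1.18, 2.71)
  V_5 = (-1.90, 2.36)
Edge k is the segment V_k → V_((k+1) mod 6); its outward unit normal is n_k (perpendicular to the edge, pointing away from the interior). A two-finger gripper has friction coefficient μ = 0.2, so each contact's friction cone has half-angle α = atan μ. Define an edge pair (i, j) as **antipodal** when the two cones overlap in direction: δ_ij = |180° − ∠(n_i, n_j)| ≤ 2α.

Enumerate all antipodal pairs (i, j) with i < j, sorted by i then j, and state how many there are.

count = 3; pairs: (0,3), (1,4), (2,5)

α = atan 0.2 = 11.31°;  2α = 22.62°
n_0 = (-0.7682, -0.6402)
n_1 = (+0.1166, -0.9932)
n_2 = (+0.9602, +0.2794)
n_3 = (+0.6254, +0.7803)
n_4 = (-0.4372, +0.8994)
n_5 = (-0.9862, -0.1655)
  (0,1): δ = 123.11°  ·
  (0,2): δ = 23.58°  ·
  (0,3): δ = 11.48°  ✓
  (0,4): δ = 76.12°  ·
  (0,5): δ = 149.72°  ·
  (1,2): δ = 80.47°  ·
  (1,3): δ = 45.41°  ·
  (1,4): δ = 19.23°  ✓
  (1,5): δ = 92.83°  ·
  (2,3): δ = 144.94°  ·
  (2,4): δ = 80.30°  ·
  (2,5): δ = 6.70°  ✓
  (3,4): δ = 115.36°  ·
  (3,5): δ = 41.76°  ·
  (4,5): δ = 106.40°  ·
antipodal pairs: 3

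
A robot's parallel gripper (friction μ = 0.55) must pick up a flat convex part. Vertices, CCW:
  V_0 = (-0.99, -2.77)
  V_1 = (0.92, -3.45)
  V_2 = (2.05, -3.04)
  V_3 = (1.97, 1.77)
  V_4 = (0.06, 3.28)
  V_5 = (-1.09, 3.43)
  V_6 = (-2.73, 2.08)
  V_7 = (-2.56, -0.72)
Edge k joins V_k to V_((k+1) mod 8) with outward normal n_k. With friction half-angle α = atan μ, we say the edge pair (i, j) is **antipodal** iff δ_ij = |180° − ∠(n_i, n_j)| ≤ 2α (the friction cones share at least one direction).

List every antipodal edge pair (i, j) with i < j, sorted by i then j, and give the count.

α = atan 0.55 = 28.81°;  2α = 57.62°
n_0 = (-0.3354, -0.9421)
n_1 = (+0.3411, -0.9400)
n_2 = (+0.9999, +0.0166)
n_3 = (+0.6202, +0.7845)
n_4 = (+0.1293, +0.9916)
n_5 = (-0.6355, +0.7721)
n_6 = (-0.9982, -0.0606)
n_7 = (-0.7939, -0.6080)
  (0,1): δ = 140.46°  ·
  (0,2): δ = 69.45°  ·
  (0,3): δ = 18.73°  ✓
  (0,4): δ = 12.17°  ✓
  (0,5): δ = 59.06°  ·
  (0,6): δ = 113.07°  ·
  (0,7): δ = 147.04°  ·
  (1,2): δ = 108.99°  ·
  (1,3): δ = 58.27°  ·
  (1,4): δ = 27.37°  ✓
  (1,5): δ = 19.52°  ✓
  (1,6): δ = 73.53°  ·
  (1,7): δ = 107.50°  ·
  (2,3): δ = 129.28°  ·
  (2,4): δ = 98.38°  ·
  (2,5): δ = 51.49°  ✓
  (2,6): δ = 2.52°  ✓
  (2,7): δ = 36.49°  ✓
  (3,4): δ = 149.10°  ·
  (3,5): δ = 102.21°  ·
  (3,6): δ = 48.20°  ✓
  (3,7): δ = 14.22°  ✓
  (4,5): δ = 133.11°  ·
  (4,6): δ = 79.09°  ·
  (4,7): δ = 45.12°  ✓
  (5,6): δ = 125.99°  ·
  (5,7): δ = 92.01°  ·
  (6,7): δ = 146.03°  ·
antipodal pairs: 10

count = 10; pairs: (0,3), (0,4), (1,4), (1,5), (2,5), (2,6), (2,7), (3,6), (3,7), (4,7)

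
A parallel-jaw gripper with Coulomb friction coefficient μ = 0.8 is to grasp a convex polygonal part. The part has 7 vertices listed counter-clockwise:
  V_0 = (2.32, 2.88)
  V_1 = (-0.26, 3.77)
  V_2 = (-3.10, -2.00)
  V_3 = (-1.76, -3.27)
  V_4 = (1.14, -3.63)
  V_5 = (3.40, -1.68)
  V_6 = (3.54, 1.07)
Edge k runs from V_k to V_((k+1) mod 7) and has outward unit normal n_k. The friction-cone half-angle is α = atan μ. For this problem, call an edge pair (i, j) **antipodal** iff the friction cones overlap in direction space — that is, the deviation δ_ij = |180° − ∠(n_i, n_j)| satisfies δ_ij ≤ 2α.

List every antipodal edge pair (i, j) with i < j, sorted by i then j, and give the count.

α = atan 0.8 = 38.66°;  2α = 77.32°
n_0 = (+0.3261, +0.9453)
n_1 = (-0.8972, +0.4416)
n_2 = (-0.6879, -0.7258)
n_3 = (-0.1232, -0.9924)
n_4 = (+0.6533, -0.7571)
n_5 = (+0.9987, -0.0508)
n_6 = (+0.8292, +0.5589)
  (0,1): δ = 97.17°  ·
  (0,2): δ = 24.43°  ✓
  (0,3): δ = 11.96°  ✓
  (0,4): δ = 59.82°  ✓
  (0,5): δ = 106.12°  ·
  (0,6): δ = 143.01°  ·
  (1,2): δ = 107.26°  ·
  (1,3): δ = 70.87°  ✓
  (1,4): δ = 23.00°  ✓
  (1,5): δ = 23.29°  ✓
  (1,6): δ = 60.19°  ✓
  (2,3): δ = 143.61°  ·
  (2,4): δ = 95.75°  ·
  (2,5): δ = 49.45°  ✓
  (2,6): δ = 12.56°  ✓
  (3,4): δ = 132.13°  ·
  (3,5): δ = 85.84°  ·
  (3,6): δ = 48.94°  ✓
  (4,5): δ = 133.70°  ·
  (4,6): δ = 96.81°  ·
  (5,6): δ = 143.10°  ·
antipodal pairs: 10

count = 10; pairs: (0,2), (0,3), (0,4), (1,3), (1,4), (1,5), (1,6), (2,5), (2,6), (3,6)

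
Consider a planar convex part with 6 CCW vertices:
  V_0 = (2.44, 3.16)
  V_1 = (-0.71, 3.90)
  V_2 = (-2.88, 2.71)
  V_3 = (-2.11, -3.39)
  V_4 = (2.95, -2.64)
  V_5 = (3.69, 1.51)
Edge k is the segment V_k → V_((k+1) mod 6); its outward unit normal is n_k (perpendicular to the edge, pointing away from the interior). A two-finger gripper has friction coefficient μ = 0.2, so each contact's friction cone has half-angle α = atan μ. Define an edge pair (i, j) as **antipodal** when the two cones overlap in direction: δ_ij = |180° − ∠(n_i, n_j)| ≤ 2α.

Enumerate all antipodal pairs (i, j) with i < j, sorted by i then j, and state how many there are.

α = atan 0.2 = 11.31°;  2α = 22.62°
n_0 = (+0.2287, +0.9735)
n_1 = (-0.4808, +0.8768)
n_2 = (-0.9921, -0.1252)
n_3 = (+0.1466, -0.9892)
n_4 = (+0.9845, -0.1755)
n_5 = (+0.7971, +0.6039)
  (0,1): δ = 138.04°  ·
  (0,2): δ = 69.59°  ·
  (0,3): δ = 21.65°  ✓
  (0,4): δ = 93.11°  ·
  (0,5): δ = 140.37°  ·
  (1,2): δ = 111.55°  ·
  (1,3): δ = 20.31°  ✓
  (1,4): δ = 51.15°  ·
  (1,5): δ = 98.41°  ·
  (2,3): δ = 88.76°  ·
  (2,4): δ = 17.30°  ✓
  (2,5): δ = 29.95°  ·
  (3,4): δ = 108.54°  ·
  (3,5): δ = 61.28°  ·
  (4,5): δ = 132.74°  ·
antipodal pairs: 3

count = 3; pairs: (0,3), (1,3), (2,4)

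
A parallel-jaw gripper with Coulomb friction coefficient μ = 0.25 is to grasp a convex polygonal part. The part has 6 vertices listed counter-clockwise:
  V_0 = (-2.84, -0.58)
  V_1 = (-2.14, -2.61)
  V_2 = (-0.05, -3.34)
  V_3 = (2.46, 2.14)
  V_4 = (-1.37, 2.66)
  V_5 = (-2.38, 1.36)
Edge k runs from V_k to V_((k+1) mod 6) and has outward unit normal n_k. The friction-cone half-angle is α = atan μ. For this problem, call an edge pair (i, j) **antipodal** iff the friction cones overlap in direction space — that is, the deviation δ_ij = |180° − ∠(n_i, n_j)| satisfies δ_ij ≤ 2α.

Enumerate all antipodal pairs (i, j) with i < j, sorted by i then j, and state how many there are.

α = atan 0.25 = 14.04°;  2α = 28.07°
n_0 = (-0.9454, -0.3260)
n_1 = (-0.3297, -0.9441)
n_2 = (+0.9092, -0.4164)
n_3 = (+0.1345, +0.9909)
n_4 = (-0.7897, +0.6135)
n_5 = (-0.9730, +0.2307)
  (0,1): δ = 128.28°  ·
  (0,2): δ = 43.63°  ·
  (0,3): δ = 63.24°  ·
  (0,4): δ = 123.13°  ·
  (0,5): δ = 147.64°  ·
  (1,2): δ = 95.36°  ·
  (1,3): δ = 11.52°  ✓
  (1,4): δ = 71.41°  ·
  (1,5): δ = 95.91°  ·
  (2,3): δ = 73.12°  ·
  (2,4): δ = 13.24°  ✓
  (2,5): δ = 11.27°  ✓
  (3,4): δ = 120.11°  ·
  (3,5): δ = 95.61°  ·
  (4,5): δ = 155.49°  ·
antipodal pairs: 3

count = 3; pairs: (1,3), (2,4), (2,5)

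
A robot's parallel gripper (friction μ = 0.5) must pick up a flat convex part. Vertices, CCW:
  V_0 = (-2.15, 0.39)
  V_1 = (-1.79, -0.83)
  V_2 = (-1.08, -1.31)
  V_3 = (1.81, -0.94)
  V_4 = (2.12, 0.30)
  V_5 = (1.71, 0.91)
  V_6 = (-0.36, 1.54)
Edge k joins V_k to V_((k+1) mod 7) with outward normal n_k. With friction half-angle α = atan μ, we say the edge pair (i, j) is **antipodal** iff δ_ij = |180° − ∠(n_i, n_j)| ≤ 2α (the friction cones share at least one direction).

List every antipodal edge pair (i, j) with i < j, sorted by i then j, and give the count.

α = atan 0.5 = 26.57°;  2α = 53.13°
n_0 = (-0.9591, -0.2830)
n_1 = (-0.5601, -0.8284)
n_2 = (+0.1270, -0.9919)
n_3 = (+0.9701, -0.2425)
n_4 = (+0.8300, +0.5578)
n_5 = (+0.2912, +0.9567)
n_6 = (-0.5405, +0.8413)
  (0,1): δ = 140.50°  ·
  (0,2): δ = 99.14°  ·
  (0,3): δ = 30.48°  ✓
  (0,4): δ = 17.47°  ✓
  (0,5): δ = 56.63°  ·
  (0,6): δ = 106.28°  ·
  (1,2): δ = 138.64°  ·
  (1,3): δ = 69.98°  ·
  (1,4): δ = 22.03°  ✓
  (1,5): δ = 17.13°  ✓
  (1,6): δ = 66.78°  ·
  (2,3): δ = 111.33°  ·
  (2,4): δ = 63.39°  ·
  (2,5): δ = 24.22°  ✓
  (2,6): δ = 25.42°  ✓
  (3,4): δ = 132.06°  ·
  (3,5): δ = 92.89°  ·
  (3,6): δ = 43.24°  ✓
  (4,5): δ = 140.83°  ·
  (4,6): δ = 91.19°  ·
  (5,6): δ = 130.35°  ·
antipodal pairs: 7

count = 7; pairs: (0,3), (0,4), (1,4), (1,5), (2,5), (2,6), (3,6)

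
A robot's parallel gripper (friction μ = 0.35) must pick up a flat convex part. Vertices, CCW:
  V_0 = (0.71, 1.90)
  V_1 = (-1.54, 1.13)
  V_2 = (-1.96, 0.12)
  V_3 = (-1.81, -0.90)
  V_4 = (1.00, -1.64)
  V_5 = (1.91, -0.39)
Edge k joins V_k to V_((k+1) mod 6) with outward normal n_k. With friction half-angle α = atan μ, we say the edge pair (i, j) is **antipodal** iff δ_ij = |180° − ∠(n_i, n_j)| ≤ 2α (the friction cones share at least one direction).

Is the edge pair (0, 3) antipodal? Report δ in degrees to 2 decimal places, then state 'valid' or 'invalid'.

α = atan 0.35 = 19.29°;  2α = 38.58°
edge 0: e_0 = (-2.25, -0.77);  n_0 = (-0.3238, +0.9461)
edge 3: e_3 = (+2.81, -0.74);  n_3 = (-0.2547, -0.9670)
∠(n_0, n_3) = 146.35°
δ = |180° − 146.35°| = 33.65°
33.65° ≤ 2α = 38.58°  →  valid

δ = 33.65°, valid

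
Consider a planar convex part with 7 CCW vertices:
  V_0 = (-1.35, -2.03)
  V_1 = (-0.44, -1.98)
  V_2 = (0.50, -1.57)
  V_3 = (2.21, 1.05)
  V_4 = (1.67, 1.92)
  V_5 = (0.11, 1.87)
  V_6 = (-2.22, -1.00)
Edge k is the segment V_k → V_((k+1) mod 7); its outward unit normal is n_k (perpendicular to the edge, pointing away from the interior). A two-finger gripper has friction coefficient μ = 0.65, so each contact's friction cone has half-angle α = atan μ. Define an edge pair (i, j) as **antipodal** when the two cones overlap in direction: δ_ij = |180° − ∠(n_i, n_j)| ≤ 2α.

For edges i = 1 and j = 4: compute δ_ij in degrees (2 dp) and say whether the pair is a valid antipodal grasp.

δ = 21.73°, valid

α = atan 0.65 = 33.02°;  2α = 66.05°
edge 1: e_1 = (+0.94, +0.41);  n_1 = (+0.3998, -0.9166)
edge 4: e_4 = (-1.56, -0.05);  n_4 = (-0.0320, +0.9995)
∠(n_1, n_4) = 158.27°
δ = |180° − 158.27°| = 21.73°
21.73° ≤ 2α = 66.05°  →  valid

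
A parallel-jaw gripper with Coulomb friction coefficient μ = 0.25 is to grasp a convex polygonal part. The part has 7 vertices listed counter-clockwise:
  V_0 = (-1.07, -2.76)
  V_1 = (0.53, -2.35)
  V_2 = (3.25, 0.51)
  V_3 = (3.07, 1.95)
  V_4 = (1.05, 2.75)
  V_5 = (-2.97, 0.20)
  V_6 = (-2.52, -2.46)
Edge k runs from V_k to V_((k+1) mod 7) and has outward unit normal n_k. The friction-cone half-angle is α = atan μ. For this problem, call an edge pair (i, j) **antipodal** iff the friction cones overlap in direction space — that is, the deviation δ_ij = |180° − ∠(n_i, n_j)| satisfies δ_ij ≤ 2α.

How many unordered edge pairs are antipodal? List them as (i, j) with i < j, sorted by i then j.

α = atan 0.25 = 14.04°;  2α = 28.07°
n_0 = (+0.2482, -0.9687)
n_1 = (+0.7246, -0.6891)
n_2 = (+0.9923, +0.1240)
n_3 = (+0.3682, +0.9297)
n_4 = (-0.5357, +0.8444)
n_5 = (-0.9860, -0.1668)
n_6 = (-0.2026, -0.9793)
  (0,1): δ = 147.94°  ·
  (0,2): δ = 97.25°  ·
  (0,3): δ = 35.98°  ·
  (0,4): δ = 18.02°  ✓
  (0,5): δ = 85.23°  ·
  (0,6): δ = 153.94°  ·
  (1,2): δ = 129.31°  ·
  (1,3): δ = 68.04°  ·
  (1,4): δ = 14.05°  ✓
  (1,5): δ = 53.16°  ·
  (1,6): δ = 121.87°  ·
  (2,3): δ = 118.73°  ·
  (2,4): δ = 64.74°  ·
  (2,5): δ = 2.48°  ✓
  (2,6): δ = 71.19°  ·
  (3,4): δ = 126.01°  ·
  (3,5): δ = 58.79°  ·
  (3,6): δ = 9.92°  ✓
  (4,5): δ = 112.79°  ·
  (4,6): δ = 44.08°  ·
  (5,6): δ = 111.29°  ·
antipodal pairs: 4

count = 4; pairs: (0,4), (1,4), (2,5), (3,6)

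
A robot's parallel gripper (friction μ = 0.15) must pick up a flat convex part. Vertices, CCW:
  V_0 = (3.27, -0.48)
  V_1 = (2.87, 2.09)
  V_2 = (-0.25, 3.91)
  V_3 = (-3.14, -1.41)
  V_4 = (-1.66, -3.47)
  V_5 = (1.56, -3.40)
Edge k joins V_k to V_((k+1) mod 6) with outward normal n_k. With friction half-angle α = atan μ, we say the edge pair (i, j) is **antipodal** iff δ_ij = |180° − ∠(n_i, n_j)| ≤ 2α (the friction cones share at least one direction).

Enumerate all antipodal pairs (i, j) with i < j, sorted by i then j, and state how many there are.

count = 1; pairs: (2,5)

α = atan 0.15 = 8.53°;  2α = 17.06°
n_0 = (+0.9881, +0.1538)
n_1 = (+0.5039, +0.8638)
n_2 = (-0.8787, +0.4773)
n_3 = (-0.8121, -0.5835)
n_4 = (+0.0217, -0.9998)
n_5 = (+0.8629, -0.5053)
  (0,1): δ = 129.10°  ·
  (0,2): δ = 37.36°  ·
  (0,3): δ = 26.85°  ·
  (0,4): δ = 82.40°  ·
  (0,5): δ = 140.80°  ·
  (1,2): δ = 88.26°  ·
  (1,3): δ = 24.05°  ·
  (1,4): δ = 31.50°  ·
  (1,5): δ = 89.90°  ·
  (2,3): δ = 115.79°  ·
  (2,4): δ = 60.24°  ·
  (2,5): δ = 1.84°  ✓
  (3,4): δ = 124.45°  ·
  (3,5): δ = 66.05°  ·
  (4,5): δ = 121.60°  ·
antipodal pairs: 1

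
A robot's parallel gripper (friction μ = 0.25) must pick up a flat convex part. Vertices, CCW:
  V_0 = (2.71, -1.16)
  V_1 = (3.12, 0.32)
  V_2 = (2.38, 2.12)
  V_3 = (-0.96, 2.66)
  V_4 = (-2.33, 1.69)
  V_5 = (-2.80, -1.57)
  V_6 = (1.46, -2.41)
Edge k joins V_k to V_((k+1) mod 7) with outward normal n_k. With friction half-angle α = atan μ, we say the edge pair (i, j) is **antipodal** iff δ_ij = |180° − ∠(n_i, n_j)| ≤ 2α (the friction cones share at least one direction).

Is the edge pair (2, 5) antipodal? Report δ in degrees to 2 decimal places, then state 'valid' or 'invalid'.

α = atan 0.25 = 14.04°;  2α = 28.07°
edge 2: e_2 = (-3.34, +0.54);  n_2 = (+0.1596, +0.9872)
edge 5: e_5 = (+4.26, -0.84);  n_5 = (-0.1935, -0.9811)
∠(n_2, n_5) = 178.03°
δ = |180° − 178.03°| = 1.97°
1.97° ≤ 2α = 28.07°  →  valid

δ = 1.97°, valid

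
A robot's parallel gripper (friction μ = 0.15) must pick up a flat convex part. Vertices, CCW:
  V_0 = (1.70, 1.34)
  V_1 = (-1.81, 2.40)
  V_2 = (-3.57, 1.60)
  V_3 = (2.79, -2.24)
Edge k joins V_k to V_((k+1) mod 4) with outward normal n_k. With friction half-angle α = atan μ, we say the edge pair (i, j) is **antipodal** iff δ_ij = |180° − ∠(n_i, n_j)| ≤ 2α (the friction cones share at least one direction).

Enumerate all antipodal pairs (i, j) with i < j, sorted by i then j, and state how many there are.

α = atan 0.15 = 8.53°;  2α = 17.06°
n_0 = (+0.2891, +0.9573)
n_1 = (-0.4138, +0.9104)
n_2 = (-0.5169, -0.8561)
n_3 = (+0.9566, +0.2913)
  (0,1): δ = 138.75°  ·
  (0,2): δ = 14.32°  ✓
  (0,3): δ = 123.74°  ·
  (1,2): δ = 55.57°  ·
  (1,3): δ = 82.49°  ·
  (2,3): δ = 41.94°  ·
antipodal pairs: 1

count = 1; pairs: (0,2)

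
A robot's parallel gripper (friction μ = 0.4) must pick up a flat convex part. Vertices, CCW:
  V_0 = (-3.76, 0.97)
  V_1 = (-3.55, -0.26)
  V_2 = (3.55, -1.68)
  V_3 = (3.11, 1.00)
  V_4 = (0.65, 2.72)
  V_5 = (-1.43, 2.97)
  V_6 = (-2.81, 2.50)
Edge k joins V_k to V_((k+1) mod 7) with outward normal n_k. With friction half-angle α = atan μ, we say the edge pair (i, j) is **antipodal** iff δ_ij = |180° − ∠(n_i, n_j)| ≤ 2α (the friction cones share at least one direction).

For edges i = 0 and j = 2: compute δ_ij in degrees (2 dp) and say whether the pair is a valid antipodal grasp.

α = atan 0.4 = 21.80°;  2α = 43.60°
edge 0: e_0 = (+0.21, -1.23);  n_0 = (-0.9857, -0.1683)
edge 2: e_2 = (-0.44, +2.68);  n_2 = (+0.9868, +0.1620)
∠(n_0, n_2) = 179.63°
δ = |180° − 179.63°| = 0.37°
0.37° ≤ 2α = 43.60°  →  valid

δ = 0.37°, valid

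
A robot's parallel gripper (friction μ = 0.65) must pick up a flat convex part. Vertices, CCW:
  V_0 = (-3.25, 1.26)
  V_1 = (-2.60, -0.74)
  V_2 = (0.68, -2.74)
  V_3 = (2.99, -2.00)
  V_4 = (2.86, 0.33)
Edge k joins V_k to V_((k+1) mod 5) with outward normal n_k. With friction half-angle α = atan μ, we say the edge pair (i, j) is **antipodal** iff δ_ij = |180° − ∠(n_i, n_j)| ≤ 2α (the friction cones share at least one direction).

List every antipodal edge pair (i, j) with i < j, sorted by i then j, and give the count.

α = atan 0.65 = 33.02°;  2α = 66.05°
n_0 = (-0.9510, -0.3091)
n_1 = (-0.5206, -0.8538)
n_2 = (+0.3051, -0.9523)
n_3 = (+0.9984, +0.0557)
n_4 = (+0.1505, +0.9886)
  (0,1): δ = 139.38°  ·
  (0,2): δ = 90.24°  ·
  (0,3): δ = 14.81°  ✓
  (0,4): δ = 63.34°  ✓
  (1,2): δ = 130.86°  ·
  (1,3): δ = 55.43°  ✓
  (1,4): δ = 22.72°  ✓
  (2,3): δ = 104.57°  ·
  (2,4): δ = 26.42°  ✓
  (3,4): δ = 101.85°  ·
antipodal pairs: 5

count = 5; pairs: (0,3), (0,4), (1,3), (1,4), (2,4)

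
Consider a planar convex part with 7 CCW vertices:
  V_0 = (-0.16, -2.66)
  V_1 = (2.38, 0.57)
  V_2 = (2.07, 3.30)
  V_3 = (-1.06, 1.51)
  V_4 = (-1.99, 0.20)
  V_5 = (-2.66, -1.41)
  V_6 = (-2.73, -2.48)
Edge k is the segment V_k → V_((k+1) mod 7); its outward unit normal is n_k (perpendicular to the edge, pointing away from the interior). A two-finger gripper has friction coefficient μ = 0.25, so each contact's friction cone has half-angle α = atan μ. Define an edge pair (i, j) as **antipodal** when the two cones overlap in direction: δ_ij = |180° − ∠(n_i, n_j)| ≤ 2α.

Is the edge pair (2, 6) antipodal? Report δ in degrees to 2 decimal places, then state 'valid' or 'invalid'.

α = atan 0.25 = 14.04°;  2α = 28.07°
edge 2: e_2 = (-3.13, -1.79);  n_2 = (-0.4964, +0.8681)
edge 6: e_6 = (+2.57, -0.18);  n_6 = (-0.0699, -0.9976)
∠(n_2, n_6) = 146.23°
δ = |180° − 146.23°| = 33.77°
33.77° > 2α = 28.07°  →  invalid

δ = 33.77°, invalid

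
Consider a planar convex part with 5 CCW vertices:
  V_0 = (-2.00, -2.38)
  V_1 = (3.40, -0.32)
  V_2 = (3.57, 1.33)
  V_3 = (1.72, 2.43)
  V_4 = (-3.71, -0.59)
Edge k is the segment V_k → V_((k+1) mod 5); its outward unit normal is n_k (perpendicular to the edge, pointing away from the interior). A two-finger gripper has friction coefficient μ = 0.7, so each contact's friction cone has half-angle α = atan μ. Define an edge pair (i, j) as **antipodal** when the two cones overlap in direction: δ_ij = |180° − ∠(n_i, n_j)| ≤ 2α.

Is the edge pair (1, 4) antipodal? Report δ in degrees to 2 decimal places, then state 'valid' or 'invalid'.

α = atan 0.7 = 34.99°;  2α = 69.98°
edge 1: e_1 = (+0.17, +1.65);  n_1 = (+0.9947, -0.1025)
edge 4: e_4 = (+1.71, -1.79);  n_4 = (-0.7231, -0.6908)
∠(n_1, n_4) = 130.43°
δ = |180° − 130.43°| = 49.57°
49.57° ≤ 2α = 69.98°  →  valid

δ = 49.57°, valid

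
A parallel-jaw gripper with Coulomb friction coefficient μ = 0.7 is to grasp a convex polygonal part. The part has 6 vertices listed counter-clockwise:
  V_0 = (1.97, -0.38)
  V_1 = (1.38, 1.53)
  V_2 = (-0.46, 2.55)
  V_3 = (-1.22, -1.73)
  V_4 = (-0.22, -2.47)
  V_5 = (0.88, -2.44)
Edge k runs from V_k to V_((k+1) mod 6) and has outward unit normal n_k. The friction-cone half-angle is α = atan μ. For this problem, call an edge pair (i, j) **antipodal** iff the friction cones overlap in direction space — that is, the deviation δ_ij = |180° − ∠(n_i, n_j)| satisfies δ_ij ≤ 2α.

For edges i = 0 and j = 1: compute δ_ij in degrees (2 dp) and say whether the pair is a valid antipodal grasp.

δ = 136.17°, invalid

α = atan 0.7 = 34.99°;  2α = 69.98°
edge 0: e_0 = (-0.59, +1.91);  n_0 = (+0.9555, +0.2951)
edge 1: e_1 = (-1.84, +1.02);  n_1 = (+0.4848, +0.8746)
∠(n_0, n_1) = 43.83°
δ = |180° − 43.83°| = 136.17°
136.17° > 2α = 69.98°  →  invalid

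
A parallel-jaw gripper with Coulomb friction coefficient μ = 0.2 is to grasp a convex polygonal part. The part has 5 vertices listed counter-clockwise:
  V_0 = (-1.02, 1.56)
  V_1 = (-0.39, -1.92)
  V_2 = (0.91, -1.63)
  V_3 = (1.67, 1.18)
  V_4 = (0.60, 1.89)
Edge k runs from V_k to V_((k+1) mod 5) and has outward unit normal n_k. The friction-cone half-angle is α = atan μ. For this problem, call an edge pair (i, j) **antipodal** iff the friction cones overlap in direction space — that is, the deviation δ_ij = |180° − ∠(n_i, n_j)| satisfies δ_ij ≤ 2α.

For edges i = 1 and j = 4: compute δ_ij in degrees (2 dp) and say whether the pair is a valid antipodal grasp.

δ = 1.06°, valid

α = atan 0.2 = 11.31°;  2α = 22.62°
edge 1: e_1 = (+1.30, +0.29);  n_1 = (+0.2177, -0.9760)
edge 4: e_4 = (-1.62, -0.33);  n_4 = (-0.1996, +0.9799)
∠(n_1, n_4) = 178.94°
δ = |180° − 178.94°| = 1.06°
1.06° ≤ 2α = 22.62°  →  valid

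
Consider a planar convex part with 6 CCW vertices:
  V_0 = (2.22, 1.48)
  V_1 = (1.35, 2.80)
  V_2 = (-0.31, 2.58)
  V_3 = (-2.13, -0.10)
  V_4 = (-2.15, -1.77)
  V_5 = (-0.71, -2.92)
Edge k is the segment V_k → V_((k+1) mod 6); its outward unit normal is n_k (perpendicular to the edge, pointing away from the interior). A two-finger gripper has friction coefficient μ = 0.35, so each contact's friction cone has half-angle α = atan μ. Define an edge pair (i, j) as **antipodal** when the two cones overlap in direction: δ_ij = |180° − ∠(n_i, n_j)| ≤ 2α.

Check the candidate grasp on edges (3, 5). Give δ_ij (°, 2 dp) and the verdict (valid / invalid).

δ = 32.97°, valid

α = atan 0.35 = 19.29°;  2α = 38.58°
edge 3: e_3 = (-0.02, -1.67);  n_3 = (-0.9999, +0.0120)
edge 5: e_5 = (+2.93, +4.40);  n_5 = (+0.8323, -0.5543)
∠(n_3, n_5) = 147.03°
δ = |180° − 147.03°| = 32.97°
32.97° ≤ 2α = 38.58°  →  valid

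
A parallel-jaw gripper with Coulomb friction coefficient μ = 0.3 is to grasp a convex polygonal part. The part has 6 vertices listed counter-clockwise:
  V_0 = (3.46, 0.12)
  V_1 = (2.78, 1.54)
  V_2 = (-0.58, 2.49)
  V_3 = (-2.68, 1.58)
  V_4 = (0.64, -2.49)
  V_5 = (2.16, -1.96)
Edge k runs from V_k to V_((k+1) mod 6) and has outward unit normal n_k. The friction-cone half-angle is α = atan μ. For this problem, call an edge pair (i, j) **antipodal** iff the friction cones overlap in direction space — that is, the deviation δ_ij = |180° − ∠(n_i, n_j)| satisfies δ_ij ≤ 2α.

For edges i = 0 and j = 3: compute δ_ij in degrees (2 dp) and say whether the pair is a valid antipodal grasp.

δ = 13.62°, valid

α = atan 0.3 = 16.70°;  2α = 33.40°
edge 0: e_0 = (-0.68, +1.42);  n_0 = (+0.9019, +0.4319)
edge 3: e_3 = (+3.32, -4.07);  n_3 = (-0.7749, -0.6321)
∠(n_0, n_3) = 166.38°
δ = |180° − 166.38°| = 13.62°
13.62° ≤ 2α = 33.40°  →  valid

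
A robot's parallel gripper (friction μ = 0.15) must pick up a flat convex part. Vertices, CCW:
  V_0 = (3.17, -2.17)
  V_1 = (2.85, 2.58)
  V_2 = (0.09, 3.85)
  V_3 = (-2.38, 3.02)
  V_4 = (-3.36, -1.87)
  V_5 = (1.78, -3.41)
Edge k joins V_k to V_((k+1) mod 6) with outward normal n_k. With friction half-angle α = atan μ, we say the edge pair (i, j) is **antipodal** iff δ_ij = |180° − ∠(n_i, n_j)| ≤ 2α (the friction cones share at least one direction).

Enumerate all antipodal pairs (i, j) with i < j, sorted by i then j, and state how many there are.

α = atan 0.15 = 8.53°;  2α = 17.06°
n_0 = (+0.9977, +0.0672)
n_1 = (+0.4180, +0.9084)
n_2 = (-0.3185, +0.9479)
n_3 = (-0.9805, +0.1965)
n_4 = (-0.2870, -0.9579)
n_5 = (+0.6657, -0.7462)
  (0,1): δ = 118.56°  ·
  (0,2): δ = 75.28°  ·
  (0,3): δ = 15.19°  ✓
  (0,4): δ = 69.47°  ·
  (0,5): δ = 127.88°  ·
  (1,2): δ = 136.72°  ·
  (1,3): δ = 76.62°  ·
  (1,4): δ = 8.03°  ✓
  (1,5): δ = 66.44°  ·
  (2,3): δ = 119.91°  ·
  (2,4): δ = 35.25°  ·
  (2,5): δ = 23.16°  ·
  (3,4): δ = 95.35°  ·
  (3,5): δ = 36.93°  ·
  (4,5): δ = 121.59°  ·
antipodal pairs: 2

count = 2; pairs: (0,3), (1,4)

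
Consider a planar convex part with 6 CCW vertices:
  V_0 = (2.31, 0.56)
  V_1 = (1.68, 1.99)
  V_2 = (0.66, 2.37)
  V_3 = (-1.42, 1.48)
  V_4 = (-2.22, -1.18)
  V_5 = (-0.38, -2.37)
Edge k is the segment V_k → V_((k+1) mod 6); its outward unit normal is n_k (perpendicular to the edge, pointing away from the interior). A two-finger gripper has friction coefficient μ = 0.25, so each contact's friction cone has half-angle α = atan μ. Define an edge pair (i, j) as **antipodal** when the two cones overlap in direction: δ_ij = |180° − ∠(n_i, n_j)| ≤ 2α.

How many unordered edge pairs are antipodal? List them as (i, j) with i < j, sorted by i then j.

α = atan 0.25 = 14.04°;  2α = 28.07°
n_0 = (+0.9151, +0.4032)
n_1 = (+0.3491, +0.9371)
n_2 = (-0.3934, +0.9194)
n_3 = (-0.9576, +0.2880)
n_4 = (-0.5431, -0.8397)
n_5 = (+0.7366, -0.6763)
  (0,1): δ = 134.21°  ·
  (0,2): δ = 90.61°  ·
  (0,3): δ = 40.52°  ·
  (0,4): δ = 33.33°  ·
  (0,5): δ = 113.67°  ·
  (1,2): δ = 136.40°  ·
  (1,3): δ = 86.31°  ·
  (1,4): δ = 12.46°  ✓
  (1,5): δ = 67.88°  ·
  (2,3): δ = 129.90°  ·
  (2,4): δ = 56.06°  ·
  (2,5): δ = 24.28°  ✓
  (3,4): δ = 106.15°  ·
  (3,5): δ = 25.82°  ✓
  (4,5): δ = 99.66°  ·
antipodal pairs: 3

count = 3; pairs: (1,4), (2,5), (3,5)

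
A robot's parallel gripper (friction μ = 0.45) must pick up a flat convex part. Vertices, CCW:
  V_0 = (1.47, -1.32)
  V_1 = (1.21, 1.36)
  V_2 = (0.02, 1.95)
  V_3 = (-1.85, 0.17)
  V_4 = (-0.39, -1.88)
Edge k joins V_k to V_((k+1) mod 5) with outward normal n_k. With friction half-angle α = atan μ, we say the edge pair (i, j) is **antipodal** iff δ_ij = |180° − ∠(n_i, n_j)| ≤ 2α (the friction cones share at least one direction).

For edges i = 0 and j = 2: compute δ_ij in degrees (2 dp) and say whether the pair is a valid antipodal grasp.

α = atan 0.45 = 24.23°;  2α = 48.46°
edge 0: e_0 = (-0.26, +2.68);  n_0 = (+0.9953, +0.0966)
edge 2: e_2 = (-1.87, -1.78);  n_2 = (-0.6895, +0.7243)
∠(n_0, n_2) = 128.05°
δ = |180° − 128.05°| = 51.95°
51.95° > 2α = 48.46°  →  invalid

δ = 51.95°, invalid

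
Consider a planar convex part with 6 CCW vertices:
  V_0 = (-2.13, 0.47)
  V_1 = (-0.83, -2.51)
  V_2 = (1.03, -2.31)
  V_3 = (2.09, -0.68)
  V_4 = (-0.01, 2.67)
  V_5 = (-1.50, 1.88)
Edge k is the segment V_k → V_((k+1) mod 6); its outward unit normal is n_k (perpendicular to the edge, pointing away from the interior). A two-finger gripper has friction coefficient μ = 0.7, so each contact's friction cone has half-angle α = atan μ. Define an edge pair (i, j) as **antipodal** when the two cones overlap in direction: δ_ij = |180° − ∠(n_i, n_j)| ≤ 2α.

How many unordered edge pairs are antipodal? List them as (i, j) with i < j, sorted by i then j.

α = atan 0.7 = 34.99°;  2α = 69.98°
n_0 = (-0.9166, -0.3999)
n_1 = (+0.1069, -0.9943)
n_2 = (+0.8383, -0.5452)
n_3 = (+0.8473, +0.5311)
n_4 = (-0.4684, +0.8835)
n_5 = (-0.9130, +0.4079)
  (0,1): δ = 107.43°  ·
  (0,2): δ = 56.61°  ✓
  (0,3): δ = 8.51°  ✓
  (0,4): δ = 94.36°  ·
  (0,5): δ = 132.36°  ·
  (1,2): δ = 129.17°  ·
  (1,3): δ = 64.06°  ✓
  (1,4): δ = 21.80°  ✓
  (1,5): δ = 59.79°  ✓
  (2,3): δ = 114.88°  ·
  (2,4): δ = 29.03°  ✓
  (2,5): δ = 8.96°  ✓
  (3,4): δ = 94.15°  ·
  (3,5): δ = 56.16°  ✓
  (4,5): δ = 142.01°  ·
antipodal pairs: 8

count = 8; pairs: (0,2), (0,3), (1,3), (1,4), (1,5), (2,4), (2,5), (3,5)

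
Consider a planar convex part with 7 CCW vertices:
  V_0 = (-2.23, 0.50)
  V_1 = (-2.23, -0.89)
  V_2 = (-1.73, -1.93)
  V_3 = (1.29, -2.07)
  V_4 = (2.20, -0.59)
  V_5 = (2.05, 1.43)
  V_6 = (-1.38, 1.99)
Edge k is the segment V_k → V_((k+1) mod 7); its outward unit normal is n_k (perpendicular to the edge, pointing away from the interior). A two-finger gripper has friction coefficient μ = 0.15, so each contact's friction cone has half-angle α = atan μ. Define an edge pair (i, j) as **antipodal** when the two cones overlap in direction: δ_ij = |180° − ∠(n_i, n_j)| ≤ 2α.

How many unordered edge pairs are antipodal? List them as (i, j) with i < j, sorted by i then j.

α = atan 0.15 = 8.53°;  2α = 17.06°
n_0 = (-1.0000, -0.0000)
n_1 = (-0.9013, -0.4333)
n_2 = (-0.0463, -0.9989)
n_3 = (+0.8519, -0.5238)
n_4 = (+0.9973, +0.0741)
n_5 = (+0.1611, +0.9869)
n_6 = (-0.8686, +0.4955)
  (0,1): δ = 154.32°  ·
  (0,2): δ = 92.65°  ·
  (0,3): δ = 31.59°  ·
  (0,4): δ = 4.25°  ✓
  (0,5): δ = 80.73°  ·
  (0,6): δ = 150.30°  ·
  (1,2): δ = 118.33°  ·
  (1,3): δ = 57.26°  ·
  (1,4): δ = 21.43°  ·
  (1,5): δ = 55.05°  ·
  (1,6): δ = 124.62°  ·
  (2,3): δ = 118.93°  ·
  (2,4): δ = 83.10°  ·
  (2,5): δ = 6.62°  ✓
  (2,6): δ = 62.95°  ·
  (3,4): δ = 144.17°  ·
  (3,5): δ = 67.69°  ·
  (3,6): δ = 1.88°  ✓
  (4,5): δ = 103.52°  ·
  (4,6): δ = 33.95°  ·
  (5,6): δ = 110.43°  ·
antipodal pairs: 3

count = 3; pairs: (0,4), (2,5), (3,6)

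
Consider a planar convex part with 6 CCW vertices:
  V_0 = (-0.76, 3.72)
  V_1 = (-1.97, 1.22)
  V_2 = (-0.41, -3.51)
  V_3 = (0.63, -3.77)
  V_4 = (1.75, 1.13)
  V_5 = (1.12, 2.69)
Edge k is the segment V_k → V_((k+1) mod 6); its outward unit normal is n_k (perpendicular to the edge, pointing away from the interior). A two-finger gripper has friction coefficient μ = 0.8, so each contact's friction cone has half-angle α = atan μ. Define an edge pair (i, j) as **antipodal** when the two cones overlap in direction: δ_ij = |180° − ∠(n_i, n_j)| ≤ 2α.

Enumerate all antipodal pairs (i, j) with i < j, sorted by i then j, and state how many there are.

count = 7; pairs: (0,3), (0,4), (1,3), (1,4), (1,5), (2,4), (2,5)

α = atan 0.8 = 38.66°;  2α = 77.32°
n_0 = (-0.9001, +0.4357)
n_1 = (-0.9497, -0.3132)
n_2 = (-0.2425, -0.9701)
n_3 = (+0.9749, -0.2228)
n_4 = (+0.9272, +0.3745)
n_5 = (+0.4805, +0.8770)
  (0,1): δ = 135.92°  ·
  (0,2): δ = 78.21°  ·
  (0,3): δ = 12.95°  ✓
  (0,4): δ = 47.82°  ✓
  (0,5): δ = 87.11°  ·
  (1,2): δ = 122.29°  ·
  (1,3): δ = 31.13°  ✓
  (1,4): δ = 3.74°  ✓
  (1,5): δ = 43.03°  ✓
  (2,3): δ = 88.84°  ·
  (2,4): δ = 53.97°  ✓
  (2,5): δ = 14.68°  ✓
  (3,4): δ = 145.13°  ·
  (3,5): δ = 105.84°  ·
  (4,5): δ = 140.71°  ·
antipodal pairs: 7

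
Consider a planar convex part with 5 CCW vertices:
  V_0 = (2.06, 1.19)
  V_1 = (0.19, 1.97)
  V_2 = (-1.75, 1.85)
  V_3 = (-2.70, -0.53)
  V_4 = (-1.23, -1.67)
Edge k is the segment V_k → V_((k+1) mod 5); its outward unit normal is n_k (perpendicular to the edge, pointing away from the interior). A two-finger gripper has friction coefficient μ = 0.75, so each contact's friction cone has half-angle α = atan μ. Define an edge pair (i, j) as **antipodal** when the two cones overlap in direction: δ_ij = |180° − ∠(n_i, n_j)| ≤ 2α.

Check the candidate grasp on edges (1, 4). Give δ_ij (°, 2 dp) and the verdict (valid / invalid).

δ = 37.46°, valid

α = atan 0.75 = 36.87°;  2α = 73.74°
edge 1: e_1 = (-1.94, -0.12);  n_1 = (-0.0617, +0.9981)
edge 4: e_4 = (+3.29, +2.86);  n_4 = (+0.6561, -0.7547)
∠(n_1, n_4) = 142.54°
δ = |180° − 142.54°| = 37.46°
37.46° ≤ 2α = 73.74°  →  valid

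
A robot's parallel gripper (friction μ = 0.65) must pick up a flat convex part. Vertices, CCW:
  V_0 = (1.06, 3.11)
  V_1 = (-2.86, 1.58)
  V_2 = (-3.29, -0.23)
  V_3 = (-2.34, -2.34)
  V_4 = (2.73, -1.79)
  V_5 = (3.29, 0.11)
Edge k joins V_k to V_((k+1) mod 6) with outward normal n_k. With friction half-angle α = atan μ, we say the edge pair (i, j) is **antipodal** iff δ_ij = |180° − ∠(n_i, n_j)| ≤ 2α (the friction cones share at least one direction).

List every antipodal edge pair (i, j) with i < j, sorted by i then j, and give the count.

count = 7; pairs: (0,3), (0,4), (1,4), (1,5), (2,4), (2,5), (3,5)

α = atan 0.65 = 33.02°;  2α = 66.05°
n_0 = (-0.3636, +0.9316)
n_1 = (-0.9729, +0.2311)
n_2 = (-0.9118, -0.4105)
n_3 = (+0.1078, -0.9942)
n_4 = (+0.9592, -0.2827)
n_5 = (+0.8026, +0.5966)
  (0,1): δ = 124.68°  ·
  (0,2): δ = 87.08°  ·
  (0,3): δ = 15.13°  ✓
  (0,4): δ = 52.26°  ✓
  (0,5): δ = 105.30°  ·
  (1,2): δ = 142.40°  ·
  (1,3): δ = 70.44°  ·
  (1,4): δ = 3.06°  ✓
  (1,5): δ = 49.99°  ✓
  (2,3): δ = 108.05°  ·
  (2,4): δ = 40.66°  ✓
  (2,5): δ = 12.39°  ✓
  (3,4): δ = 112.61°  ·
  (3,5): δ = 59.57°  ✓
  (4,5): δ = 126.95°  ·
antipodal pairs: 7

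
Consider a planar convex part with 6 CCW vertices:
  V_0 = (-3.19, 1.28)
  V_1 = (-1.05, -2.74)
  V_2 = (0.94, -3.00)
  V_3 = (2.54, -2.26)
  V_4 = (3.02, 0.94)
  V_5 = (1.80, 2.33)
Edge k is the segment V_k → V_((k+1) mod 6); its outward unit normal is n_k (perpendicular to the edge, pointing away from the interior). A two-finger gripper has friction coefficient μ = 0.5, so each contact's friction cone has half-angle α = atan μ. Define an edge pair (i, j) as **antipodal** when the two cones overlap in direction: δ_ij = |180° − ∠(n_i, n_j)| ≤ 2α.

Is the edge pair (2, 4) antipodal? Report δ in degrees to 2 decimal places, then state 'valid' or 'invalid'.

δ = 73.55°, invalid

α = atan 0.5 = 26.57°;  2α = 53.13°
edge 2: e_2 = (+1.60, +0.74);  n_2 = (+0.4198, -0.9076)
edge 4: e_4 = (-1.22, +1.39);  n_4 = (+0.7516, +0.6597)
∠(n_2, n_4) = 106.45°
δ = |180° − 106.45°| = 73.55°
73.55° > 2α = 53.13°  →  invalid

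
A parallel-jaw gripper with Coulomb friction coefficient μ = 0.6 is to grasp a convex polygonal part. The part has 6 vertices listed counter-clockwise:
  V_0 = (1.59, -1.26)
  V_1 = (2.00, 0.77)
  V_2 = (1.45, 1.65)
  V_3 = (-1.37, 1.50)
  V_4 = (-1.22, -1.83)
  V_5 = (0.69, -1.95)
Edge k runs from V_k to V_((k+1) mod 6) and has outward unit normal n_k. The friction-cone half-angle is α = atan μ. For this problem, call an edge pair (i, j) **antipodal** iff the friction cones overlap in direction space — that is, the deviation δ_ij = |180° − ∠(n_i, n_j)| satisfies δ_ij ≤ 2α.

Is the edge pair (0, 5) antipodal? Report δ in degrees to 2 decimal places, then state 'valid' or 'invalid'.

δ = 138.89°, invalid

α = atan 0.6 = 30.96°;  2α = 61.93°
edge 0: e_0 = (+0.41, +2.03);  n_0 = (+0.9802, -0.1980)
edge 5: e_5 = (+0.90, +0.69);  n_5 = (+0.6084, -0.7936)
∠(n_0, n_5) = 41.11°
δ = |180° − 41.11°| = 138.89°
138.89° > 2α = 61.93°  →  invalid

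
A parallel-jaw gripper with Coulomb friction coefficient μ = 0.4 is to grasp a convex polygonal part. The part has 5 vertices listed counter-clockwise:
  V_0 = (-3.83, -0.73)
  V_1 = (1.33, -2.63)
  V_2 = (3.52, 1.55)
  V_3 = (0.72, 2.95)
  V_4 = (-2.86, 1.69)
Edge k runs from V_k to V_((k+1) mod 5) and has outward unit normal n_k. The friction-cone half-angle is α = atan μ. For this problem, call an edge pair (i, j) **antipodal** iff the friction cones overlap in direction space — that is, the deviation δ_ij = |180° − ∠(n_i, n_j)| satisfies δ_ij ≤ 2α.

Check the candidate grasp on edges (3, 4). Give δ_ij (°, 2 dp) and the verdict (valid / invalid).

α = atan 0.4 = 21.80°;  2α = 43.60°
edge 3: e_3 = (-3.58, -1.26);  n_3 = (-0.3320, +0.9433)
edge 4: e_4 = (-0.97, -2.42);  n_4 = (-0.9282, +0.3721)
∠(n_3, n_4) = 48.77°
δ = |180° − 48.77°| = 131.23°
131.23° > 2α = 43.60°  →  invalid

δ = 131.23°, invalid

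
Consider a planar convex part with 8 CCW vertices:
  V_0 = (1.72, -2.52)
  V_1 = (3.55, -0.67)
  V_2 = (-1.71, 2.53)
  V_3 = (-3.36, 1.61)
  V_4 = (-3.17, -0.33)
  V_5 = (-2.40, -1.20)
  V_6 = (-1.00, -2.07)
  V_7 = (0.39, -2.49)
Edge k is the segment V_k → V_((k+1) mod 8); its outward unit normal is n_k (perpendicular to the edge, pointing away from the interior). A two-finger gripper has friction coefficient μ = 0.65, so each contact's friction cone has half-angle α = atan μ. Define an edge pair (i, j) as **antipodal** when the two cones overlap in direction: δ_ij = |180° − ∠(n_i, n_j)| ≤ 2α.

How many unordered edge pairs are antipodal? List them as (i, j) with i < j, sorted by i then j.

count = 10; pairs: (0,2), (0,3), (1,3), (1,4), (1,5), (1,6), (1,7), (2,5), (2,6), (2,7)

α = atan 0.65 = 33.02°;  2α = 66.05°
n_0 = (+0.7109, -0.7033)
n_1 = (+0.5197, +0.8543)
n_2 = (-0.4870, +0.8734)
n_3 = (-0.9952, -0.0975)
n_4 = (-0.7488, -0.6628)
n_5 = (-0.5278, -0.8494)
n_6 = (-0.2892, -0.9573)
n_7 = (-0.0226, -0.9997)
  (0,1): δ = 76.63°  ·
  (0,2): δ = 16.17°  ✓
  (0,3): δ = 50.28°  ✓
  (0,4): δ = 86.20°  ·
  (0,5): δ = 102.83°  ·
  (0,6): δ = 117.88°  ·
  (0,7): δ = 133.40°  ·
  (1,2): δ = 119.54°  ·
  (1,3): δ = 53.09°  ✓
  (1,4): δ = 17.17°  ✓
  (1,5): δ = 0.54°  ✓
  (1,6): δ = 14.50°  ✓
  (1,7): δ = 30.02°  ✓
  (2,3): δ = 113.55°  ·
  (2,4): δ = 77.63°  ·
  (2,5): δ = 61.00°  ✓
  (2,6): δ = 45.96°  ✓
  (2,7): δ = 30.44°  ✓
  (3,4): δ = 144.08°  ·
  (3,5): δ = 127.45°  ·
  (3,6): δ = 112.41°  ·
  (3,7): δ = 96.89°  ·
  (4,5): δ = 163.37°  ·
  (4,6): δ = 148.32°  ·
  (4,7): δ = 132.80°  ·
  (5,6): δ = 164.95°  ·
  (5,7): δ = 149.43°  ·
  (6,7): δ = 164.48°  ·
antipodal pairs: 10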